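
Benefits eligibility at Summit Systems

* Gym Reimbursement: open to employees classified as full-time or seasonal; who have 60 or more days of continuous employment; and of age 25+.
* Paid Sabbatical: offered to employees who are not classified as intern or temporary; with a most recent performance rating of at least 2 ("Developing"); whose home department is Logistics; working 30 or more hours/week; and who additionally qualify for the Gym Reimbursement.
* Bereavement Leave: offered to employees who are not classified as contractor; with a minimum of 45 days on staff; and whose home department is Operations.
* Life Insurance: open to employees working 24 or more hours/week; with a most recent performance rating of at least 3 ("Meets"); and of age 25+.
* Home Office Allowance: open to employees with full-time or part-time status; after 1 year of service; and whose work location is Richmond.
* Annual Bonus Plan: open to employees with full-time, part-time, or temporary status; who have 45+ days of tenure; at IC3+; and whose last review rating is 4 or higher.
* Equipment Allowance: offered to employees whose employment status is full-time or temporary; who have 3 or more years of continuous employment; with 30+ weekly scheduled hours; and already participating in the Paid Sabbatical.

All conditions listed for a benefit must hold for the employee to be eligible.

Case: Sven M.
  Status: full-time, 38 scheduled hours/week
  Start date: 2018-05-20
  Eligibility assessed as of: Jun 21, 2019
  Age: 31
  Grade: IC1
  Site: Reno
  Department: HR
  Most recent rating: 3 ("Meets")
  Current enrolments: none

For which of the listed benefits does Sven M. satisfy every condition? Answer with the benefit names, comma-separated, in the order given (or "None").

Service from 2018-05-20 to Jun 21, 2019: 397 days.
Gym Reimbursement — status full-time ✓; service 397 days ≥ 60 days ✓; age 31 ≥ 25 ✓ → eligible.
Paid Sabbatical — status full-time ✓ (not excluded); rating 3 ≥ 2 ✓; dept HR ✗ → not eligible.
Bereavement Leave — status full-time ✓ (not excluded); service 397 days ≥ 45 days ✓; dept HR ✗ → not eligible.
Life Insurance — 38 hrs/wk ≥ 24 ✓; rating 3 ≥ 3 ✓; age 31 ≥ 25 ✓ → eligible.
Home Office Allowance — status full-time ✓; service 397 days ≥ 1 year (≈365 days) ✓; site Reno ✗ (not Richmond) → not eligible.
Annual Bonus Plan — status full-time ✓; service 397 days ≥ 45 days ✓; grade IC1 < IC3 ✗ → not eligible.
Equipment Allowance — status full-time ✓; service 397 days < 3 years (≈1095 days) ✗ → not eligible.

Gym Reimbursement, Life Insurance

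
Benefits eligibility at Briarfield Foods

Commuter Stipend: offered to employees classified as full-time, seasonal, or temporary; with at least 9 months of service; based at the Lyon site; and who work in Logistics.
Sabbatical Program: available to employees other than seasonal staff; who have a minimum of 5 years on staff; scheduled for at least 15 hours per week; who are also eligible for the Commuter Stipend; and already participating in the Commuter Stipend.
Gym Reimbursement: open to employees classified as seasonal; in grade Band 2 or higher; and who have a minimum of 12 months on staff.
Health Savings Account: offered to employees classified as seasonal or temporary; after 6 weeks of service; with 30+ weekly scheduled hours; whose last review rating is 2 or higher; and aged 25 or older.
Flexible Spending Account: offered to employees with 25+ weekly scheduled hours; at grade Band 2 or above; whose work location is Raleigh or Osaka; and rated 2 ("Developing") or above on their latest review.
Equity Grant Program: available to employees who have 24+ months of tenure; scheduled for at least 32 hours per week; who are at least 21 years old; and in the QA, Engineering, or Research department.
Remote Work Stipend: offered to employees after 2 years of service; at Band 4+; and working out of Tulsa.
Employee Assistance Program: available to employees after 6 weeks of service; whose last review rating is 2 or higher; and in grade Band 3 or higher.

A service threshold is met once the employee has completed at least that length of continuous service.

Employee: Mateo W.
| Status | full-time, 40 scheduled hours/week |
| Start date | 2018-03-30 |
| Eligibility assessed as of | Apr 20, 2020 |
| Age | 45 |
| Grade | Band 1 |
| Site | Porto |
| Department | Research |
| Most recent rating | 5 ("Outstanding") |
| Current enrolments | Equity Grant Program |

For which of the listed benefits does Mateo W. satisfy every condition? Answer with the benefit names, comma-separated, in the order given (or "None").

Equity Grant Program

Service from 2018-03-30 to Apr 20, 2020: 752 days.
Commuter Stipend — status full-time ✓; service 752 days ≥ 9 months (≈270 days) ✓; site Porto ✗ (not Lyon) → not eligible.
Sabbatical Program — status full-time ✓ (not excluded); service 752 days < 5 years (≈1825 days) ✗ → not eligible.
Gym Reimbursement — status full-time ✗ (requires seasonal) → not eligible.
Health Savings Account — status full-time ✗ (requires seasonal or temporary) → not eligible.
Flexible Spending Account — 40 hrs/wk ≥ 25 ✓; grade Band 1 < Band 2 ✗ → not eligible.
Equity Grant Program — service 752 days ≥ 24 months (≈720 days) ✓; 40 hrs/wk ≥ 32 ✓; age 45 ≥ 21 ✓; dept Research ✓ → eligible.
Remote Work Stipend — service 752 days ≥ 2 years (≈730 days) ✓; grade Band 1 < Band 4 ✗ → not eligible.
Employee Assistance Program — service 752 days ≥ 6 weeks (≈42 days) ✓; rating 5 ≥ 2 ✓; grade Band 1 < Band 3 ✗ → not eligible.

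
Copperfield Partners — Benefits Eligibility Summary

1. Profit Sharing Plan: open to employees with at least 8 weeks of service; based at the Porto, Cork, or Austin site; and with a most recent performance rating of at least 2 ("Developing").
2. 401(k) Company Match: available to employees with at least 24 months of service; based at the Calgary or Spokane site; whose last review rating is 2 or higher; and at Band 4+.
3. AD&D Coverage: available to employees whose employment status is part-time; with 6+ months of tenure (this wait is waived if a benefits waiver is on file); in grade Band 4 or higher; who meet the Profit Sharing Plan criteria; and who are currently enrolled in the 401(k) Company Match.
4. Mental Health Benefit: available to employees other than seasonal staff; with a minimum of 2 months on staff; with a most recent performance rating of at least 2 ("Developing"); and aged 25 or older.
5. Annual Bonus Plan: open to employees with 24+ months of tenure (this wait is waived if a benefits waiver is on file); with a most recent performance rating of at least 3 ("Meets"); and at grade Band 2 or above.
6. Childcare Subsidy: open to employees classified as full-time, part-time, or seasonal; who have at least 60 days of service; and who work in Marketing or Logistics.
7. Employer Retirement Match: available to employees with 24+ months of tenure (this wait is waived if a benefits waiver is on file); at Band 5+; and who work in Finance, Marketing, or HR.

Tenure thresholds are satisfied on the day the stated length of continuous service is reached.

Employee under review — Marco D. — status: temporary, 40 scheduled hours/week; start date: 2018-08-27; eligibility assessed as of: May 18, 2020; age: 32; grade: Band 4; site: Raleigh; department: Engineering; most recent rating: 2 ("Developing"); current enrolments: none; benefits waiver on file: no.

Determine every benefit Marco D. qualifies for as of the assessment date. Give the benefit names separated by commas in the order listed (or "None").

Mental Health Benefit

Service from 2018-08-27 to May 18, 2020: 630 days.
Profit Sharing Plan — service 630 days ≥ 8 weeks (≈56 days) ✓; site Raleigh ✗ (not Porto, Cork, or Austin) → not eligible.
401(k) Company Match — service 630 days < 24 months (≈720 days) ✗ → not eligible.
AD&D Coverage — status temporary ✗ (requires part-time) → not eligible.
Mental Health Benefit — status temporary ✓ (not excluded); service 630 days ≥ 2 months (≈60 days) ✓; rating 2 ≥ 2 ✓; age 32 ≥ 25 ✓ → eligible.
Annual Bonus Plan — no waiver, service 630 days < 24 months (≈720 days) ✗ → not eligible.
Childcare Subsidy — status temporary ✗ (requires full-time, part-time, or seasonal) → not eligible.
Employer Retirement Match — no waiver, service 630 days < 24 months (≈720 days) ✗ → not eligible.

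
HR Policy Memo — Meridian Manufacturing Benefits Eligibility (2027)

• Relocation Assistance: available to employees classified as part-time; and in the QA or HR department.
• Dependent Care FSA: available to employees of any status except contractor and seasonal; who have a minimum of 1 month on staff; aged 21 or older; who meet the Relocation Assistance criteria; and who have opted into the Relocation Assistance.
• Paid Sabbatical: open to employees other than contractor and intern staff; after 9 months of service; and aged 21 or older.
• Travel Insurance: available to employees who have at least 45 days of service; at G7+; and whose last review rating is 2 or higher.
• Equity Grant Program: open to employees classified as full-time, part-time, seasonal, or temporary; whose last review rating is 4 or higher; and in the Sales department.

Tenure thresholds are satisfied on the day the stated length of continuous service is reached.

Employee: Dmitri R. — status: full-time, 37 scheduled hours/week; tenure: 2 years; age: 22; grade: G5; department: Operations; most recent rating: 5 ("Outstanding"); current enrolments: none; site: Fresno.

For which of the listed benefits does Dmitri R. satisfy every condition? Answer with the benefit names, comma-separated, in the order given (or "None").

Paid Sabbatical

Relocation Assistance — status full-time ✗ (requires part-time) → not eligible.
Dependent Care FSA — status full-time ✓ (not excluded); service 2 years ≥ 1 month (≈30 days) ✓; age 22 ≥ 21 ✓; not eligible for Relocation Assistance ✗ → not eligible.
Paid Sabbatical — status full-time ✓ (not excluded); service 2 years ≥ 9 months (≈270 days) ✓; age 22 ≥ 21 ✓ → eligible.
Travel Insurance — service 2 years ≥ 45 days ✓; grade G5 < G7 ✗ → not eligible.
Equity Grant Program — status full-time ✓; rating 5 ≥ 4 ✓; dept Operations ✗ → not eligible.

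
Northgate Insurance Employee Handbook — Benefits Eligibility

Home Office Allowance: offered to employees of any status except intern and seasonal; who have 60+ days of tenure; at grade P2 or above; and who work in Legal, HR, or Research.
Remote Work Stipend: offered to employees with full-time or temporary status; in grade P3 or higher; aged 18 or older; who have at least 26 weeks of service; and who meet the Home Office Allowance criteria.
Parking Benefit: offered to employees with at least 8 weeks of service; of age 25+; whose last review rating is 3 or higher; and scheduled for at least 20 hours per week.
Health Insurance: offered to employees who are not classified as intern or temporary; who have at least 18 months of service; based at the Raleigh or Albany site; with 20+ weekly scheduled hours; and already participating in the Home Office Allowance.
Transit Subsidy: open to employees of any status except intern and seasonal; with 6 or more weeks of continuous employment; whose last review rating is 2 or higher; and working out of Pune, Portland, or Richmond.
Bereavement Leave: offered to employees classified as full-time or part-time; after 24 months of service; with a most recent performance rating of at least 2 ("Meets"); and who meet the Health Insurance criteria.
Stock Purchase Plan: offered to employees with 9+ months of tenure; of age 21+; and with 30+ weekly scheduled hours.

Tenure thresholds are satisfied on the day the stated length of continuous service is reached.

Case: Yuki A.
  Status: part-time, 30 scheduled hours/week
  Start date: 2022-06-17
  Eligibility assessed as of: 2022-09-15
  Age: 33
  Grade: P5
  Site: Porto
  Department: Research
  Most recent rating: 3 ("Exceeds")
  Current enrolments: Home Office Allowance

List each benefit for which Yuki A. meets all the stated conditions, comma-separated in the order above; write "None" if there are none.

Service from 2022-06-17 to 2022-09-15: 90 days.
Home Office Allowance — status part-time ✓ (not excluded); service 90 days ≥ 60 days ✓; grade P5 ≥ P2 ✓; dept Research ✓ → eligible.
Remote Work Stipend — status part-time ✗ (requires full-time or temporary) → not eligible.
Parking Benefit — service 90 days ≥ 8 weeks (≈56 days) ✓; age 33 ≥ 25 ✓; rating 3 ≥ 3 ✓; 30 hrs/wk ≥ 20 ✓ → eligible.
Health Insurance — status part-time ✓ (not excluded); service 90 days < 18 months (≈540 days) ✗ → not eligible.
Transit Subsidy — status part-time ✓ (not excluded); service 90 days ≥ 6 weeks (≈42 days) ✓; rating 3 ≥ 2 ✓; site Porto ✗ (not Pune, Portland, or Richmond) → not eligible.
Bereavement Leave — status part-time ✓; service 90 days < 24 months (≈720 days) ✗ → not eligible.
Stock Purchase Plan — service 90 days < 9 months (≈270 days) ✗ → not eligible.

Home Office Allowance, Parking Benefit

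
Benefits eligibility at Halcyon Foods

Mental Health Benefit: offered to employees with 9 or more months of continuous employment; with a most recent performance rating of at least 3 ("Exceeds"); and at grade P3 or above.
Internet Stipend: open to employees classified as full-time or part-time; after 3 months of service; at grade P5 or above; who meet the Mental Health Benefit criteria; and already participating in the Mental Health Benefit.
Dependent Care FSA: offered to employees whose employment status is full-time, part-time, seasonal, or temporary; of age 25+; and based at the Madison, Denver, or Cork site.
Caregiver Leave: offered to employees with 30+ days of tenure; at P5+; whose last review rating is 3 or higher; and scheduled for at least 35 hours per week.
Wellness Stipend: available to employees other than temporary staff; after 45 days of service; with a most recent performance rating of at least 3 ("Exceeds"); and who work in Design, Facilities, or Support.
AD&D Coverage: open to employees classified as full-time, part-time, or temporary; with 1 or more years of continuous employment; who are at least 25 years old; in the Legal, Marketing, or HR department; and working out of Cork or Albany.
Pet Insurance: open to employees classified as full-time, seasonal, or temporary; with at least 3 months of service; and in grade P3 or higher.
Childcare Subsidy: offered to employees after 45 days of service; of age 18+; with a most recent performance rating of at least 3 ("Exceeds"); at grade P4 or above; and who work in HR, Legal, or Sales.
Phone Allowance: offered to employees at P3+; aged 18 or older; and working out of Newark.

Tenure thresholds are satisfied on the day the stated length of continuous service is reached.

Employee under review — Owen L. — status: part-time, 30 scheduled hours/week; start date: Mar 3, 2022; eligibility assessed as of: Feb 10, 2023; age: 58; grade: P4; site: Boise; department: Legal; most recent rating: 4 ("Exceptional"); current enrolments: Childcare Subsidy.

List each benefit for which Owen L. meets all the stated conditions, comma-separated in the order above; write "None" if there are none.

Mental Health Benefit, Childcare Subsidy

Service from Mar 3, 2022 to Feb 10, 2023: 344 days.
Mental Health Benefit — service 344 days ≥ 9 months (≈270 days) ✓; rating 4 ≥ 3 ✓; grade P4 ≥ P3 ✓ → eligible.
Internet Stipend — status part-time ✓; service 344 days ≥ 3 months (≈90 days) ✓; grade P4 < P5 ✗ → not eligible.
Dependent Care FSA — status part-time ✓; age 58 ≥ 25 ✓; site Boise ✗ (not Madison, Denver, or Cork) → not eligible.
Caregiver Leave — service 344 days ≥ 30 days ✓; grade P4 < P5 ✗ → not eligible.
Wellness Stipend — status part-time ✓ (not excluded); service 344 days ≥ 45 days ✓; rating 4 ≥ 3 ✓; dept Legal ✗ → not eligible.
AD&D Coverage — status part-time ✓; service 344 days < 1 year (≈365 days) ✗ → not eligible.
Pet Insurance — status part-time ✗ (requires full-time, seasonal, or temporary) → not eligible.
Childcare Subsidy — service 344 days ≥ 45 days ✓; age 58 ≥ 18 ✓; rating 4 ≥ 3 ✓; grade P4 ≥ P4 ✓; dept Legal ✓ → eligible.
Phone Allowance — grade P4 ≥ P3 ✓; age 58 ≥ 18 ✓; site Boise ✗ (not Newark) → not eligible.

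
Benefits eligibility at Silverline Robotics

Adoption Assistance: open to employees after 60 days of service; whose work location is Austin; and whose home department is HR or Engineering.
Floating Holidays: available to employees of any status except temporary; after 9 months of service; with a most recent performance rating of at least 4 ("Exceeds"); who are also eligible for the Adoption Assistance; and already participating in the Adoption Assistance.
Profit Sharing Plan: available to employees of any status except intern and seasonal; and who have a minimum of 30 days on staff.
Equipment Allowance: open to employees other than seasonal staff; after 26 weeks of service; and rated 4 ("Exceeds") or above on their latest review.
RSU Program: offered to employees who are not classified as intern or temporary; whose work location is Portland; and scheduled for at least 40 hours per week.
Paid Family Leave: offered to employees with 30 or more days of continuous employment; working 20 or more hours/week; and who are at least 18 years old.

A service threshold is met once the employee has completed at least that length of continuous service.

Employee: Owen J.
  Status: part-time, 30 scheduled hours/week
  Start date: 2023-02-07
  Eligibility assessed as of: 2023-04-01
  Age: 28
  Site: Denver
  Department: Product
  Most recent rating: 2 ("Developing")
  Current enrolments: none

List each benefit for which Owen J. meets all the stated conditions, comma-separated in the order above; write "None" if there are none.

Service from 2023-02-07 to 2023-04-01: 53 days.
Adoption Assistance — service 53 days < 60 days ✗ → not eligible.
Floating Holidays — status part-time ✓ (not excluded); service 53 days < 9 months (≈270 days) ✗ → not eligible.
Profit Sharing Plan — status part-time ✓ (not excluded); service 53 days ≥ 30 days ✓ → eligible.
Equipment Allowance — status part-time ✓ (not excluded); service 53 days < 26 weeks (≈182 days) ✗ → not eligible.
RSU Program — status part-time ✓ (not excluded); site Denver ✗ (not Portland) → not eligible.
Paid Family Leave — service 53 days ≥ 30 days ✓; 30 hrs/wk ≥ 20 ✓; age 28 ≥ 18 ✓ → eligible.

Profit Sharing Plan, Paid Family Leave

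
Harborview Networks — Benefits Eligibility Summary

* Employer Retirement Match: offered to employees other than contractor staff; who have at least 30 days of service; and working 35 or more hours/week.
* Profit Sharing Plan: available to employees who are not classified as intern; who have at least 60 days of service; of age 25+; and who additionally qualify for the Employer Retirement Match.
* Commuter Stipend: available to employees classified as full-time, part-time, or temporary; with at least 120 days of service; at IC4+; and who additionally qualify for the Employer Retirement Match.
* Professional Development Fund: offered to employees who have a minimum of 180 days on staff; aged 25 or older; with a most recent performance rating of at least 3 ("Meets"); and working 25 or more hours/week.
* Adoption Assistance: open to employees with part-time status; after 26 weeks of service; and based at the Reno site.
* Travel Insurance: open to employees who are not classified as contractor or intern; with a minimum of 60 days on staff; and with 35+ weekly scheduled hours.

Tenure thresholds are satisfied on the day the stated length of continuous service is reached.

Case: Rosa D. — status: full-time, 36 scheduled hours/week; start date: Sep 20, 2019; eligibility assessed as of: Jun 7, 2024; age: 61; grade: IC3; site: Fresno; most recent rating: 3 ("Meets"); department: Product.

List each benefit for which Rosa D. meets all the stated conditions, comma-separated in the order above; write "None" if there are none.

Employer Retirement Match, Profit Sharing Plan, Professional Development Fund, Travel Insurance

Service from Sep 20, 2019 to Jun 7, 2024: 1722 days.
Employer Retirement Match — status full-time ✓ (not excluded); service 1722 days ≥ 30 days ✓; 36 hrs/wk ≥ 35 ✓ → eligible.
Profit Sharing Plan — status full-time ✓ (not excluded); service 1722 days ≥ 60 days ✓; age 61 ≥ 25 ✓; eligible for Employer Retirement Match ✓ → eligible.
Commuter Stipend — status full-time ✓; service 1722 days ≥ 120 days ✓; grade IC3 < IC4 ✗ → not eligible.
Professional Development Fund — service 1722 days ≥ 180 days ✓; age 61 ≥ 25 ✓; rating 3 ≥ 3 ✓; 36 hrs/wk ≥ 25 ✓ → eligible.
Adoption Assistance — status full-time ✗ (requires part-time) → not eligible.
Travel Insurance — status full-time ✓ (not excluded); service 1722 days ≥ 60 days ✓; 36 hrs/wk ≥ 35 ✓ → eligible.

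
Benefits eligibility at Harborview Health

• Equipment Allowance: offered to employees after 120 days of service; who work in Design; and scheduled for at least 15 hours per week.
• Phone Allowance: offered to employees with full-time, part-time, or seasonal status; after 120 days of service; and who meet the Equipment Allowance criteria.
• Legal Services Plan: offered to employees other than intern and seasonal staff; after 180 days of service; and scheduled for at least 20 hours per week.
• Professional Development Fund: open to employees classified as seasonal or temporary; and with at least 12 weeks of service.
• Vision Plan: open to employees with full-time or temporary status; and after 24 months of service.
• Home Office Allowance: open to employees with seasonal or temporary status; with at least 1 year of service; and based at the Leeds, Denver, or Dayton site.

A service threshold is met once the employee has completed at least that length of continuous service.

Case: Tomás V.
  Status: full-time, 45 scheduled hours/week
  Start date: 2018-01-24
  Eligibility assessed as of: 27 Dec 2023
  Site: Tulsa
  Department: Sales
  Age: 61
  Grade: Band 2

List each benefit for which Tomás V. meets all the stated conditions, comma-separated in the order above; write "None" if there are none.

Service from 2018-01-24 to 27 Dec 2023: 2163 days.
Equipment Allowance — service 2163 days ≥ 120 days ✓; dept Sales ✗ → not eligible.
Phone Allowance — status full-time ✓; service 2163 days ≥ 120 days ✓; not eligible for Equipment Allowance ✗ → not eligible.
Legal Services Plan — status full-time ✓ (not excluded); service 2163 days ≥ 180 days ✓; 45 hrs/wk ≥ 20 ✓ → eligible.
Professional Development Fund — status full-time ✗ (requires seasonal or temporary) → not eligible.
Vision Plan — status full-time ✓; service 2163 days ≥ 24 months (≈720 days) ✓ → eligible.
Home Office Allowance — status full-time ✗ (requires seasonal or temporary) → not eligible.

Legal Services Plan, Vision Plan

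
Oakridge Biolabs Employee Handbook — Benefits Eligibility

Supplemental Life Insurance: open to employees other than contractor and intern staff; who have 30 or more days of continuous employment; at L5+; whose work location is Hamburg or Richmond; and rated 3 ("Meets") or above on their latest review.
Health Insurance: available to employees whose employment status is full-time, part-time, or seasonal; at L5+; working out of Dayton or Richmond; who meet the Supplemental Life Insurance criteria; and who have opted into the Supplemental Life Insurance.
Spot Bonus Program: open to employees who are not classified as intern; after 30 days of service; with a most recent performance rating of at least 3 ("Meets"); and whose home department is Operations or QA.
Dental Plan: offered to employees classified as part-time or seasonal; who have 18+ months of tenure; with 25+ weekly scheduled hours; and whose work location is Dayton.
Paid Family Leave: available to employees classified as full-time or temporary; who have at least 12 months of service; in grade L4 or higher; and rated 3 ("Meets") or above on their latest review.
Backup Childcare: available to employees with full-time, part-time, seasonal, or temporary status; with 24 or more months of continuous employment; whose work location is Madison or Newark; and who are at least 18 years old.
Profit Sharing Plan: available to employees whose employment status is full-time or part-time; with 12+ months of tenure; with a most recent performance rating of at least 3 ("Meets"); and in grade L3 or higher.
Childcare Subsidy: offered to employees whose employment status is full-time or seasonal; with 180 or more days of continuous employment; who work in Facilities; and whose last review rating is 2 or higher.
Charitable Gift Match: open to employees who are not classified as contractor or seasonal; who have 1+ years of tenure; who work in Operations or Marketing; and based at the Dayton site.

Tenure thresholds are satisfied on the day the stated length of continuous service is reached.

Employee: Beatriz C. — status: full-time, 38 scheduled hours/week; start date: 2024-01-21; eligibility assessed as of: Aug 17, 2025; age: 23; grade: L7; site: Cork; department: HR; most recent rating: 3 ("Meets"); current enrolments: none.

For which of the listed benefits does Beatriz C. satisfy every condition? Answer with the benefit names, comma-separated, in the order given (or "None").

Service from 2024-01-21 to Aug 17, 2025: 574 days.
Supplemental Life Insurance — status full-time ✓ (not excluded); service 574 days ≥ 30 days ✓; grade L7 ≥ L5 ✓; site Cork ✗ (not Hamburg or Richmond) → not eligible.
Health Insurance — status full-time ✓; grade L7 ≥ L5 ✓; site Cork ✗ (not Dayton or Richmond) → not eligible.
Spot Bonus Program — status full-time ✓ (not excluded); service 574 days ≥ 30 days ✓; rating 3 ≥ 3 ✓; dept HR ✗ → not eligible.
Dental Plan — status full-time ✗ (requires part-time or seasonal) → not eligible.
Paid Family Leave — status full-time ✓; service 574 days ≥ 12 months (≈360 days) ✓; grade L7 ≥ L4 ✓; rating 3 ≥ 3 ✓ → eligible.
Backup Childcare — status full-time ✓; service 574 days < 24 months (≈720 days) ✗ → not eligible.
Profit Sharing Plan — status full-time ✓; service 574 days ≥ 12 months (≈360 days) ✓; rating 3 ≥ 3 ✓; grade L7 ≥ L3 ✓ → eligible.
Childcare Subsidy — status full-time ✓; service 574 days ≥ 180 days ✓; dept HR ✗ → not eligible.
Charitable Gift Match — status full-time ✓ (not excluded); service 574 days ≥ 1 year (≈365 days) ✓; dept HR ✗ → not eligible.

Paid Family Leave, Profit Sharing Plan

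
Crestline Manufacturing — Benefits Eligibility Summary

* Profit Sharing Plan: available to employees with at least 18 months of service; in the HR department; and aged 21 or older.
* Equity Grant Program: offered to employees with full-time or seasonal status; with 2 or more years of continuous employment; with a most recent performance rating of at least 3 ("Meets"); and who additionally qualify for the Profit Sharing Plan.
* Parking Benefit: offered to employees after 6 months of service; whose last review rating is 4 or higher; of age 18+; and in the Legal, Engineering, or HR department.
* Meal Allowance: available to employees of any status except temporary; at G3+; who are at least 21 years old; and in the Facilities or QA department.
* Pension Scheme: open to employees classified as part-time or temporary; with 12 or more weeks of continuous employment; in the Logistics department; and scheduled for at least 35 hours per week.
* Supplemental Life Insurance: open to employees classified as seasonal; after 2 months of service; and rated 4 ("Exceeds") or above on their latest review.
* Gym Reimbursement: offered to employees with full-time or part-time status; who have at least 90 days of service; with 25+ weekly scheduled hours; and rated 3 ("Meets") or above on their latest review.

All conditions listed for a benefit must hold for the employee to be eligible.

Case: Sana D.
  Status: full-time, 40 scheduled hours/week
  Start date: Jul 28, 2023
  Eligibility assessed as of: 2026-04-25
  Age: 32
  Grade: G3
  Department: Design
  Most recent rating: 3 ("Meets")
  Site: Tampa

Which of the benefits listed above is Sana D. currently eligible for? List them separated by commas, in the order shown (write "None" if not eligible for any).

Service from Jul 28, 2023 to 2026-04-25: 1002 days.
Profit Sharing Plan — service 1002 days ≥ 18 months (≈540 days) ✓; dept Design ✗ → not eligible.
Equity Grant Program — status full-time ✓; service 1002 days ≥ 2 years (≈730 days) ✓; rating 3 ≥ 3 ✓; not eligible for Profit Sharing Plan ✗ → not eligible.
Parking Benefit — service 1002 days ≥ 6 months (≈180 days) ✓; rating 3 < 4 ✗ → not eligible.
Meal Allowance — status full-time ✓ (not excluded); grade G3 ≥ G3 ✓; age 32 ≥ 21 ✓; dept Design ✗ → not eligible.
Pension Scheme — status full-time ✗ (requires part-time or temporary) → not eligible.
Supplemental Life Insurance — status full-time ✗ (requires seasonal) → not eligible.
Gym Reimbursement — status full-time ✓; service 1002 days ≥ 90 days ✓; 40 hrs/wk ≥ 25 ✓; rating 3 ≥ 3 ✓ → eligible.

Gym Reimbursement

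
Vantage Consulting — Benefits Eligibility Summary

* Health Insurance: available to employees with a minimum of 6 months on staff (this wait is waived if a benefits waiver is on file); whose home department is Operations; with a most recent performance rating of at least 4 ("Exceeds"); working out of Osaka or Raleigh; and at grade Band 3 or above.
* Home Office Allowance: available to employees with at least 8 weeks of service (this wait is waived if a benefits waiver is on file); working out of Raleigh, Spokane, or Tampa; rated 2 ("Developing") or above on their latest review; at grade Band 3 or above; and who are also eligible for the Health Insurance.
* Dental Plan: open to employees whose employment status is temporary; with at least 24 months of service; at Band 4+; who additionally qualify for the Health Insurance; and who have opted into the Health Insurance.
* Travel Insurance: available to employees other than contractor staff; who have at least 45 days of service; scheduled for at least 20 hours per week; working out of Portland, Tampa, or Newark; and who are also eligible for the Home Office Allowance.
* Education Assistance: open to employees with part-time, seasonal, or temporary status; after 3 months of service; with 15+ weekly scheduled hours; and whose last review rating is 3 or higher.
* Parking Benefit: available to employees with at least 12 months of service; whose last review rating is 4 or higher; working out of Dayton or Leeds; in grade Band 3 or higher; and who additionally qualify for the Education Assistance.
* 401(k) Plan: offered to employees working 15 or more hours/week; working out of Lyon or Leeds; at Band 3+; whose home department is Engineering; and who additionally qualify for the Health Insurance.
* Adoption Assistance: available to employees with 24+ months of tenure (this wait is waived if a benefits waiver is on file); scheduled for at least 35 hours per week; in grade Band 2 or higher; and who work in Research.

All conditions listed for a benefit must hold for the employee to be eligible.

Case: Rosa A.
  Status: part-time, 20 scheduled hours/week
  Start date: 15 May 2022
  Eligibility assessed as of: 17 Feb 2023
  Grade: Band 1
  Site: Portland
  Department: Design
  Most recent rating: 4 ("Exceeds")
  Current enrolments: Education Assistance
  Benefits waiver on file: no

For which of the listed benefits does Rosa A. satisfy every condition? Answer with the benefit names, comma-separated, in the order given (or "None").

Service from 15 May 2022 to 17 Feb 2023: 278 days.
Health Insurance — no waiver, service 278 days ≥ 6 months (≈180 days) ✓; dept Design ✗ → not eligible.
Home Office Allowance — no waiver, service 278 days ≥ 8 weeks (≈56 days) ✓; site Portland ✗ (not Raleigh, Spokane, or Tampa) → not eligible.
Dental Plan — status part-time ✗ (requires temporary) → not eligible.
Travel Insurance — status part-time ✓ (not excluded); service 278 days ≥ 45 days ✓; 20 hrs/wk ≥ 20 ✓; site Portland ✓; not eligible for Home Office Allowance ✗ → not eligible.
Education Assistance — status part-time ✓; service 278 days ≥ 3 months (≈90 days) ✓; 20 hrs/wk ≥ 15 ✓; rating 4 ≥ 3 ✓ → eligible.
Parking Benefit — service 278 days < 12 months (≈360 days) ✗ → not eligible.
401(k) Plan — 20 hrs/wk ≥ 15 ✓; site Portland ✗ (not Lyon or Leeds) → not eligible.
Adoption Assistance — no waiver, service 278 days < 24 months (≈720 days) ✗ → not eligible.

Education Assistance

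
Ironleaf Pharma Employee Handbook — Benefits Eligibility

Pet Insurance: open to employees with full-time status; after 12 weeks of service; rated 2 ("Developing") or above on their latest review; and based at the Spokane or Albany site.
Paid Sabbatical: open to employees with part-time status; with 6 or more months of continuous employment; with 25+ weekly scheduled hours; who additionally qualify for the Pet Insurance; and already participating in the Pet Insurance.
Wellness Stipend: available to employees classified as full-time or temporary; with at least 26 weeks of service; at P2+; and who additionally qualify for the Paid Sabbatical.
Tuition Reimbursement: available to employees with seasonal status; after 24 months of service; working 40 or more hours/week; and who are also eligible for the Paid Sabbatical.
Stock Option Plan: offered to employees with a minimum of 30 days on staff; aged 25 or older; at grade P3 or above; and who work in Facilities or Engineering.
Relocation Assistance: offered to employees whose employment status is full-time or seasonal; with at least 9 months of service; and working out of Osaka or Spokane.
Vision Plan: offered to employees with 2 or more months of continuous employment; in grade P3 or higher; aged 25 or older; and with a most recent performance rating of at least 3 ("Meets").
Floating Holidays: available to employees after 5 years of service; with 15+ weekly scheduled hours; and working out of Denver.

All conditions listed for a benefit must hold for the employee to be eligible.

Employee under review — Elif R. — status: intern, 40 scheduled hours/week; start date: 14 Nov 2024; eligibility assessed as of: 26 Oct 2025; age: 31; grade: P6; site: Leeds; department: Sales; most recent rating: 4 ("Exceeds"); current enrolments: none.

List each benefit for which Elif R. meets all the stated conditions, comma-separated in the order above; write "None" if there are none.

Service from 14 Nov 2024 to 26 Oct 2025: 346 days.
Pet Insurance — status intern ✗ (requires full-time) → not eligible.
Paid Sabbatical — status intern ✗ (requires part-time) → not eligible.
Wellness Stipend — status intern ✗ (requires full-time or temporary) → not eligible.
Tuition Reimbursement — status intern ✗ (requires seasonal) → not eligible.
Stock Option Plan — service 346 days ≥ 30 days ✓; age 31 ≥ 25 ✓; grade P6 ≥ P3 ✓; dept Sales ✗ → not eligible.
Relocation Assistance — status intern ✗ (requires full-time or seasonal) → not eligible.
Vision Plan — service 346 days ≥ 2 months (≈60 days) ✓; grade P6 ≥ P3 ✓; age 31 ≥ 25 ✓; rating 4 ≥ 3 ✓ → eligible.
Floating Holidays — service 346 days < 5 years (≈1825 days) ✗ → not eligible.

Vision Plan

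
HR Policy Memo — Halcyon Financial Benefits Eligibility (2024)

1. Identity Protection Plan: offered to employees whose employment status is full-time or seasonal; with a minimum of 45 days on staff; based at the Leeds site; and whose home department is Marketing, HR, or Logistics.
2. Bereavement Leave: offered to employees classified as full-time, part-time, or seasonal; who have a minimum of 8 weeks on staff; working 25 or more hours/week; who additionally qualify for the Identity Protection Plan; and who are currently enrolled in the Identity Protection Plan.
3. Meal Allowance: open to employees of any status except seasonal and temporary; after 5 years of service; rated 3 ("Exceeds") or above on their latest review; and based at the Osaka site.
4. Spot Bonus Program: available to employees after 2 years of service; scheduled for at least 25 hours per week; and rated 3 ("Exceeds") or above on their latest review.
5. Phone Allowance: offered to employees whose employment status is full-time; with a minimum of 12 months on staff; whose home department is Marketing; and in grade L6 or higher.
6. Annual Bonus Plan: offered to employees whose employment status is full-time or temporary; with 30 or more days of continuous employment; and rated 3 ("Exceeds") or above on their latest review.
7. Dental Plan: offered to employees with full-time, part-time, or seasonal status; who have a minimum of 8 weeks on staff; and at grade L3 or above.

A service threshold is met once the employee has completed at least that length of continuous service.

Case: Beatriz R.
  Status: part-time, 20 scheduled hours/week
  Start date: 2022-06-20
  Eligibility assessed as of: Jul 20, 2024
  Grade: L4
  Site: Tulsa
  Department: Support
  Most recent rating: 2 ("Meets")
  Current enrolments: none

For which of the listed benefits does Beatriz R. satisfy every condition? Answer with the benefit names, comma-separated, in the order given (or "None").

Service from 2022-06-20 to Jul 20, 2024: 761 days.
Identity Protection Plan — status part-time ✗ (requires full-time or seasonal) → not eligible.
Bereavement Leave — status part-time ✓; service 761 days ≥ 8 weeks (≈56 days) ✓; 20 hrs/wk < 25 ✗ → not eligible.
Meal Allowance — status part-time ✓ (not excluded); service 761 days < 5 years (≈1825 days) ✗ → not eligible.
Spot Bonus Program — service 761 days ≥ 2 years (≈730 days) ✓; 20 hrs/wk < 25 ✗ → not eligible.
Phone Allowance — status part-time ✗ (requires full-time) → not eligible.
Annual Bonus Plan — status part-time ✗ (requires full-time or temporary) → not eligible.
Dental Plan — status part-time ✓; service 761 days ≥ 8 weeks (≈56 days) ✓; grade L4 ≥ L3 ✓ → eligible.

Dental Plan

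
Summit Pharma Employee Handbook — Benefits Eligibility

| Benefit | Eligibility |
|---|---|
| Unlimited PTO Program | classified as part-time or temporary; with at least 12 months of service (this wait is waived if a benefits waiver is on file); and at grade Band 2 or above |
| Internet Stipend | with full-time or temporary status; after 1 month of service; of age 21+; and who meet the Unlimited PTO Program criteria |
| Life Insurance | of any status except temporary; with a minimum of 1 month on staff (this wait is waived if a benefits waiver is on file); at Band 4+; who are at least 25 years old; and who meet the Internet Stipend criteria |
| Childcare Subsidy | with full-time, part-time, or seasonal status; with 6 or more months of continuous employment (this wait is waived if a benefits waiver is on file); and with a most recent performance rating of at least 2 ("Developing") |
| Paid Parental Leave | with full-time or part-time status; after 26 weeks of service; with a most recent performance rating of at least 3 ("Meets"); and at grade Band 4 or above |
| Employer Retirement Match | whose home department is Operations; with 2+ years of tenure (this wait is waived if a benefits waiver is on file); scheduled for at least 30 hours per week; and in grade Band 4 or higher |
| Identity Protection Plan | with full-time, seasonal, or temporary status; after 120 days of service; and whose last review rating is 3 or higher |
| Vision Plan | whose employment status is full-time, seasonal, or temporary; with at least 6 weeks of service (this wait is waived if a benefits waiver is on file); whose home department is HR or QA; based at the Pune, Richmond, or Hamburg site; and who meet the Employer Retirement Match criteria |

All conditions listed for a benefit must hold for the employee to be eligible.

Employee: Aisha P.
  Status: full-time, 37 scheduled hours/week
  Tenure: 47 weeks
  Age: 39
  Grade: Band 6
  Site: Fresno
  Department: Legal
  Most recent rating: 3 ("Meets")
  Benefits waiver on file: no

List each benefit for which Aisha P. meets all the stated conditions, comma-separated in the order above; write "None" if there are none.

Unlimited PTO Program — status full-time ✗ (requires part-time or temporary) → not eligible.
Internet Stipend — status full-time ✓; service 47 weeks ≥ 1 month (≈30 days) ✓; age 39 ≥ 21 ✓; not eligible for Unlimited PTO Program ✗ → not eligible.
Life Insurance — status full-time ✓ (not excluded); no waiver, service 47 weeks ≥ 1 month (≈30 days) ✓; grade Band 6 ≥ Band 4 ✓; age 39 ≥ 25 ✓; not eligible for Internet Stipend ✗ → not eligible.
Childcare Subsidy — status full-time ✓; no waiver, service 47 weeks ≥ 6 months (≈180 days) ✓; rating 3 ≥ 2 ✓ → eligible.
Paid Parental Leave — status full-time ✓; service 47 weeks ≥ 26 weeks ✓; rating 3 ≥ 3 ✓; grade Band 6 ≥ Band 4 ✓ → eligible.
Employer Retirement Match — dept Legal ✗ → not eligible.
Identity Protection Plan — status full-time ✓; service 47 weeks ≥ 120 days ✓; rating 3 ≥ 3 ✓ → eligible.
Vision Plan — status full-time ✓; no waiver, service 47 weeks ≥ 6 weeks ✓; dept Legal ✗ → not eligible.

Childcare Subsidy, Paid Parental Leave, Identity Protection Plan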